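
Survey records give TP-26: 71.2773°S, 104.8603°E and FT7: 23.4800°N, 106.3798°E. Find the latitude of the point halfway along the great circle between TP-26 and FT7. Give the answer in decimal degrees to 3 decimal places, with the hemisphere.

23.900°S

Bx = cos φ₂ cos Δλ = 0.916877,  By = cos φ₂ sin Δλ = 0.024322
φₘ = atan2(sin φ₁ + sin φ₂, √((cos φ₁ + Bx)² + By²)) = -23.90008°
λₘ = λ₁ + atan2(By, cos φ₁ + Bx) = 105.98590°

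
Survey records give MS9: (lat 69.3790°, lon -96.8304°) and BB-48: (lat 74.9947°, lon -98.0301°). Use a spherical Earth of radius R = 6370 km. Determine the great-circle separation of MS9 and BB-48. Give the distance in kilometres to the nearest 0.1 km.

625.6 km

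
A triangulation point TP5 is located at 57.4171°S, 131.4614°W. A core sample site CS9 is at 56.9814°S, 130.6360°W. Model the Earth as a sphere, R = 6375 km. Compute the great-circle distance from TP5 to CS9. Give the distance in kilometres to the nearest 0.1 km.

Δφ = 0.4357°,  Δλ = 0.8254°
a = sin²(Δφ/2) + cos φ₁ cos φ₂ sin²(Δλ/2) = 0.000030
c = 2·arcsin(√a) = 0.010896 rad = 0.6243°
d = R·c = 6375 × 0.010896 = 69.5 km

69.5 km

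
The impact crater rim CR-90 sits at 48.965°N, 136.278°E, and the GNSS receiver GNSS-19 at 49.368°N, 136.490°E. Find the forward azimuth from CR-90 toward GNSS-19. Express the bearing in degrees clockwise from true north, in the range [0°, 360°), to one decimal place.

Δλ = 0.2120°
y = sin Δλ · cos φ₂ = 0.002409
x = cos φ₁ sin φ₂ − sin φ₁ cos φ₂ cos Δλ = 0.007037
θ = atan2(y, x) = 18.9014° → 18.9014° (mod 360°)

18.9°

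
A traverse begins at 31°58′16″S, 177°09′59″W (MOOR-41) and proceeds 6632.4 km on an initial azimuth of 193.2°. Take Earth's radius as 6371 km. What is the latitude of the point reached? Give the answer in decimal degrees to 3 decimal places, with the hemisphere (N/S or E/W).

78.597°S

MOOR-41: φ = -31.97111°, λ = -177.16639°
δ = d/R = 6632.4/6371 = 1.041030 rad
φ₂ = arcsin(sin φ₁ cos δ + cos φ₁ sin δ cos θ)
   = arcsin(-0.52949·0.50533 + 0.84832·0.86293·-0.97358) = -78.59686°
λ₂ = λ₁ + atan2(sin θ sin δ cos φ₁, cos δ − sin φ₁ sin φ₂) = 88.14568°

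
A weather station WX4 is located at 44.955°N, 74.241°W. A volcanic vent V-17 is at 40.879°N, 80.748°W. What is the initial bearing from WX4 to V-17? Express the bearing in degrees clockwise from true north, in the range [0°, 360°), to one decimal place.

Δλ = -6.5070°
y = sin Δλ · cos φ₂ = -0.085684
x = cos φ₁ sin φ₂ − sin φ₁ cos φ₂ cos Δλ = -0.067638
θ = atan2(y, x) = -128.2873° → 231.7127° (mod 360°)

231.7°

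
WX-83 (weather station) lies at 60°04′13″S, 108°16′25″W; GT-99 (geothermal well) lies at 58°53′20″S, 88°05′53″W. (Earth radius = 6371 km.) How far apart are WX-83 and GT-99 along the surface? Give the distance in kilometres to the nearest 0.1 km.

WX-83: φ = -60.07028°, λ = -108.27361°
GT-99: φ = -58.88889°, λ = -88.09806°
Δφ = 1.1814°,  Δλ = 20.1756°
a = sin²(Δφ/2) + cos φ₁ cos φ₂ sin²(Δλ/2) = 0.008016
c = 2·arcsin(√a) = 0.179300 rad = 10.2731°
d = R·c = 6371 × 0.179300 = 1142.3 km

1142.3 km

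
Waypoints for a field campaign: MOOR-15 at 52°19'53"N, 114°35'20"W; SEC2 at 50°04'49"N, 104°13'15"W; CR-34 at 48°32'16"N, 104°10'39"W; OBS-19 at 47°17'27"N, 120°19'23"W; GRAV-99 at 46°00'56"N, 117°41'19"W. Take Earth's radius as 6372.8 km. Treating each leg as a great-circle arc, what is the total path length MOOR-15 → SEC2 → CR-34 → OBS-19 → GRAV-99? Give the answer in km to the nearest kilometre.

MOOR-15: φ = +52.33139°, λ = -114.58889°
SEC2: φ = +50.08028°, λ = -104.22083°
CR-34: φ = +48.53778°, λ = -104.17750°
OBS-19: φ = +47.29083°, λ = -120.32306°
GRAV-99: φ = +46.01556°, λ = -117.68861°
MOOR-15→SEC2: c = 0.119861 rad, d = 763.85 km
SEC2→CR-34: c = 0.026926 rad, d = 171.60 km
CR-34→OBS-19: c = 0.189759 rad, d = 1209.30 km
OBS-19→GRAV-99: c = 0.038617 rad, d = 246.10 km
Total = 763.85 + 171.60 + 1209.30 + 246.10 = 2390.84 km

2391 km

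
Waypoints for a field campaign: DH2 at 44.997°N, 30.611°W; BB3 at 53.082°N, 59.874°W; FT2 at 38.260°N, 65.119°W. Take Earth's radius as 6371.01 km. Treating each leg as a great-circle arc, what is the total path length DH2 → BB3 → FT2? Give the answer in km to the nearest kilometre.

3991 km

DH2→BB3: c = 0.360120 rad, d = 2294.33 km
BB3→FT2: c = 0.266303 rad, d = 1696.62 km
Total = 2294.33 + 1696.62 = 3990.95 km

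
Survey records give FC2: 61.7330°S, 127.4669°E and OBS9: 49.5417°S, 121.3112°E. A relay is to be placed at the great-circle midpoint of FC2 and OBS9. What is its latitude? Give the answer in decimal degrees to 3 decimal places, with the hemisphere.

Bx = cos φ₂ cos Δλ = 0.645153,  By = cos φ₂ sin Δλ = -0.069581
φₘ = atan2(sin φ₁ + sin φ₂, √((cos φ₁ + Bx)² + By²)) = -55.67494°
λₘ = λ₁ + atan2(By, cos φ₁ + Bx) = 123.90789°

55.675°S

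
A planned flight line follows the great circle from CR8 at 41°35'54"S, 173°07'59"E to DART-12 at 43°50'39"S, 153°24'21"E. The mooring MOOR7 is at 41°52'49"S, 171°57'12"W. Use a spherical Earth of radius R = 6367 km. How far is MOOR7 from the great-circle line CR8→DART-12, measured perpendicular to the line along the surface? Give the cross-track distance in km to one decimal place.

457.8 km

CR8: φ = -41.59833°, λ = +173.13306°
DART-12: φ = -43.84417°, λ = +153.40583°
MOOR7: φ = -41.88028°, λ = -171.95333°
δ₁₃ = central angle CR8→MOOR7 = 0.194043 rad  (haversine)
θ₁₃ = bearing CR8→MOOR7 = 96.423°,  θ₁₂ = bearing CR8→DART-12 = 254.549°
dₓₜ = R·arcsin(sin δ₁₃ · sin(θ₁₃ − θ₁₂)) = 6367·arcsin(0.19283·sin(-158.126°)) = -457.809 km
|dₓₜ| = 457.809 km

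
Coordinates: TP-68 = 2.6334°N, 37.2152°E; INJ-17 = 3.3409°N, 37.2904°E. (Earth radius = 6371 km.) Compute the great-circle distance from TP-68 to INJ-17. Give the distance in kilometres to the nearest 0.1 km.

79.1 km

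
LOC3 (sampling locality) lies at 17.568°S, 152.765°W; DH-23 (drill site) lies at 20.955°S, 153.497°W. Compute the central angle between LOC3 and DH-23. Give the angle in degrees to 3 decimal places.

Δφ = -3.3870°,  Δλ = -0.7320°
a = sin²(Δφ/2) + cos φ₁ cos φ₂ sin²(Δλ/2) = 0.000910
c = 2·arcsin(√a) = 0.060332 rad = 3.4567°

3.457°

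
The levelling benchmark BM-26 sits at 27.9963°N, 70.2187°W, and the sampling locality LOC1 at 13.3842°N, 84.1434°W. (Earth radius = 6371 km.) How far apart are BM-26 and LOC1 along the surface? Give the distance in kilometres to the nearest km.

Δφ = -14.6121°,  Δλ = -13.9247°
a = sin²(Δφ/2) + cos φ₁ cos φ₂ sin²(Δλ/2) = 0.028794
c = 2·arcsin(√a) = 0.341025 rad = 19.5393°
d = R·c = 6371 × 0.341025 = 2172.7 km

2173 km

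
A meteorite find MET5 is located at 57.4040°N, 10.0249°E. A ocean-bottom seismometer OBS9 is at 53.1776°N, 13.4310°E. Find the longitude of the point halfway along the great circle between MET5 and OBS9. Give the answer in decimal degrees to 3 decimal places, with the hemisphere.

Bx = cos φ₂ cos Δλ = 0.598278,  By = cos φ₂ sin Δλ = 0.035608
φₘ = atan2(sin φ₁ + sin φ₂, √((cos φ₁ + Bx)² + By²)) = 55.30261°
λₘ = λ₁ + atan2(By, cos φ₁ + Bx) = 11.81870°

11.819°E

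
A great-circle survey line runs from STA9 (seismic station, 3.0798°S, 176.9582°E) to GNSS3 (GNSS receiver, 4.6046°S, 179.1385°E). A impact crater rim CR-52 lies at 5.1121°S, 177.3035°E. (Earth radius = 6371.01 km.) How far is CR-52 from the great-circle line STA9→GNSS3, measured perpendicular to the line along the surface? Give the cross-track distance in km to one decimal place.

δ₁₃ = central angle STA9→CR-52 = 0.035976 rad  (haversine)
θ₁₃ = bearing STA9→CR-52 = 170.393°,  θ₁₂ = bearing STA9→GNSS3 = 125.097°
dₓₜ = R·arcsin(sin δ₁₃ · sin(θ₁₃ − θ₁₂)) = 6371.01·arcsin(0.03597·sin(45.296°)) = 162.890 km
|dₓₜ| = 162.890 km

162.9 km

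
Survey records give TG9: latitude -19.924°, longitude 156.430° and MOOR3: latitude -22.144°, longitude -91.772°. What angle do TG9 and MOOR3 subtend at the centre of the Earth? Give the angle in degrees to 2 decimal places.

Δφ = -2.2200°,  Δλ = 111.7980°
a = sin²(Δφ/2) + cos φ₁ cos φ₂ sin²(Δλ/2) = 0.597455
c = 2·arcsin(√a) = 1.766961 rad = 101.2394°

101.24°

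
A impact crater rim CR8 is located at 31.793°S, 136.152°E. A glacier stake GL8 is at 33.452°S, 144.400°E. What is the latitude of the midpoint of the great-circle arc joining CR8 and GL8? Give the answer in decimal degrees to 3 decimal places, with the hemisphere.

Bx = cos φ₂ cos Δλ = 0.825718,  By = cos φ₂ sin Δλ = 0.119694
φₘ = atan2(sin φ₁ + sin φ₂, √((cos φ₁ + Bx)² + By²)) = -32.68998°
λₘ = λ₁ + atan2(By, cos φ₁ + Bx) = 140.23772°

32.690°S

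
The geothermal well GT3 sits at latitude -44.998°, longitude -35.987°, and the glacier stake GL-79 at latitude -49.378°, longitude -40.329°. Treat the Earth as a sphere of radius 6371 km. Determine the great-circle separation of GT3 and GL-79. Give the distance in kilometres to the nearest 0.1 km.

Δφ = -4.3800°,  Δλ = -4.3420°
a = sin²(Δφ/2) + cos φ₁ cos φ₂ sin²(Δλ/2) = 0.002121
c = 2·arcsin(√a) = 0.092140 rad = 5.2792°
d = R·c = 6371 × 0.092140 = 587.0 km

587.0 km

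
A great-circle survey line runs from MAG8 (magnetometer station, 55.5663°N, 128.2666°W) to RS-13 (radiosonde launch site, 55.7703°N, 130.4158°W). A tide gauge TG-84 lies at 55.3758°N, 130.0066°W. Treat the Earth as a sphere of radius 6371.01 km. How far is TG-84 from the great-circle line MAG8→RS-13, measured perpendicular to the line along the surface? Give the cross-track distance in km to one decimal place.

39.4 km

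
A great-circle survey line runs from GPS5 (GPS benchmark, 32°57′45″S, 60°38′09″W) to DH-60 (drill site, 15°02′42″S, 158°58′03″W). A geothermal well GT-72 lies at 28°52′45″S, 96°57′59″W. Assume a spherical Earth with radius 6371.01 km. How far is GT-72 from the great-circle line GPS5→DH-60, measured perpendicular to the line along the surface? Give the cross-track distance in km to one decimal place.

843.9 km

GPS5: φ = -32.96250°, λ = -60.63583°
DH-60: φ = -15.04500°, λ = -158.96750°
GT-72: φ = -28.87917°, λ = -96.96639°
δ₁₃ = central angle GPS5→GT-72 = 0.545924 rad  (haversine)
θ₁₃ = bearing GPS5→GT-72 = 267.637°,  θ₁₂ = bearing GPS5→DH-60 = 252.902°
dₓₜ = R·arcsin(sin δ₁₃ · sin(θ₁₃ − θ₁₂)) = 6371.01·arcsin(0.51921·sin(14.736°)) = 843.862 km
|dₓₜ| = 843.862 km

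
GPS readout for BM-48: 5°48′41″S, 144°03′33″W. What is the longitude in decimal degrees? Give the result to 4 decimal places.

144° + 3′/60 + 33″/3600 = 144 + 0.05000 + 0.00917 = 144.0592°

144.0592°W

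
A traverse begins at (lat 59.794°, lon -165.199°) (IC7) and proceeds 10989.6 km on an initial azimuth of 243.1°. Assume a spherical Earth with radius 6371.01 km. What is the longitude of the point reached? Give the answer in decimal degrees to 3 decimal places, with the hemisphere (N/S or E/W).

124.131°E

δ = d/R = 10989.6/6371.01 = 1.724938 rad
φ₂ = arcsin(sin φ₁ cos δ + cos φ₁ sin δ cos θ)
   = arcsin(0.86422·-0.15353 + 0.50311·0.98814·-0.45243) = -20.95361°
λ₂ = λ₁ + atan2(sin θ sin δ cos φ₁, cos δ − sin φ₁ sin φ₂) = 124.13135°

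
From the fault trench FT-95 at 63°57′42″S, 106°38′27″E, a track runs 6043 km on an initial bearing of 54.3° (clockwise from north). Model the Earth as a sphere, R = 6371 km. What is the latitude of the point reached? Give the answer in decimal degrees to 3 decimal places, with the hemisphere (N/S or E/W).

18.396°S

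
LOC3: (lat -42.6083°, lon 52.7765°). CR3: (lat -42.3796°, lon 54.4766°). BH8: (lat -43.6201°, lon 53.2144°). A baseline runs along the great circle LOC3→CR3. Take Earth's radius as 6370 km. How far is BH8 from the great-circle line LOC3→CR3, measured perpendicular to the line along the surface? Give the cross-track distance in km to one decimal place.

δ₁₃ = central angle LOC3→BH8 = 0.018520 rad  (haversine)
θ₁₃ = bearing LOC3→BH8 = 162.616°,  θ₁₂ = bearing LOC3→CR3 = 80.236°
dₓₜ = R·arcsin(sin δ₁₃ · sin(θ₁₃ − θ₁₂)) = 6370·arcsin(0.01852·sin(82.380°)) = 116.928 km
|dₓₜ| = 116.928 km

116.9 km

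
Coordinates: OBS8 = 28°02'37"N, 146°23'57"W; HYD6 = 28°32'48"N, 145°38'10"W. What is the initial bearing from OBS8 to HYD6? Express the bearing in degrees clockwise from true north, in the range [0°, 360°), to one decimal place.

53.0°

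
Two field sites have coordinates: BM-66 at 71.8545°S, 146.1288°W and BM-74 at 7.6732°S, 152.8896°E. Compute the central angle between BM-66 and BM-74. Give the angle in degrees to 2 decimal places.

Δφ = 64.1813°,  Δλ = -60.9816°
a = sin²(Δφ/2) + cos φ₁ cos φ₂ sin²(Δλ/2) = 0.361699
c = 2·arcsin(√a) = 1.290540 rad = 73.9425°

73.94°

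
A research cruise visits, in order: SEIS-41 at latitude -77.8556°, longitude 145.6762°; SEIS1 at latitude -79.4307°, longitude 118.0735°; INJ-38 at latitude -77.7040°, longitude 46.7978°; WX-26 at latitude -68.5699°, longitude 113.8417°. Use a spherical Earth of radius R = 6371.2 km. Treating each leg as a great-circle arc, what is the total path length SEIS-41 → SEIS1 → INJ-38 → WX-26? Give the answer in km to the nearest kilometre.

SEIS-41→SEIS1: c = 0.097711 rad, d = 622.53 km
SEIS1→INJ-38: c = 0.232805 rad, d = 1483.25 km
INJ-38→WX-26: c = 0.348582 rad, d = 2220.89 km
Total = 622.53 + 1483.25 + 2220.89 = 4326.67 km

4327 km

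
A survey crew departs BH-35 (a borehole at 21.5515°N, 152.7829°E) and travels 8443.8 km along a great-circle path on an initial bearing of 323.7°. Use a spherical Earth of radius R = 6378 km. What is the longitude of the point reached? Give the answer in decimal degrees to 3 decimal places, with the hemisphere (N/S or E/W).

56.840°E

δ = d/R = 8443.8/6378 = 1.323895 rad
φ₂ = arcsin(sin φ₁ cos δ + cos φ₁ sin δ cos θ)
   = arcsin(0.36734·0.24440 + 0.93009·0.96967·0.80593) = 54.74885°
λ₂ = λ₁ + atan2(sin θ sin δ cos φ₁, cos δ − sin φ₁ sin φ₂) = 56.84022°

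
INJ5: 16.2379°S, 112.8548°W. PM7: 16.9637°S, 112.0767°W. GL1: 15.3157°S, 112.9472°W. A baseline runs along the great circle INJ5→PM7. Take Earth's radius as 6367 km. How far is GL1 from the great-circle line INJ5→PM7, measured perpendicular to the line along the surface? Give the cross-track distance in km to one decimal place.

66.4 km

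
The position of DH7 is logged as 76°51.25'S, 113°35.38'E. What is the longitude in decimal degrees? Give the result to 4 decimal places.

113° + 35.38′/60 = 113 + 0.58967 = 113.5897°

113.5897°E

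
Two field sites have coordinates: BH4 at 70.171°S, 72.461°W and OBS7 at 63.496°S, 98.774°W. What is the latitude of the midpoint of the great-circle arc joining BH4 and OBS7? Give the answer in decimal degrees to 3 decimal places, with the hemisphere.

67.369°S

Bx = cos φ₂ cos Δλ = 0.400021,  By = cos φ₂ sin Δλ = -0.197816
φₘ = atan2(sin φ₁ + sin φ₂, √((cos φ₁ + Bx)² + By²)) = -67.36932°
λₘ = λ₁ + atan2(By, cos φ₁ + Bx) = -87.44207°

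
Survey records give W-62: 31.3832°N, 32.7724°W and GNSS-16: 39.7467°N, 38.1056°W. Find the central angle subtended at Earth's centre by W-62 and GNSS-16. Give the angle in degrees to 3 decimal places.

Δφ = 8.3635°,  Δλ = -5.3332°
a = sin²(Δφ/2) + cos φ₁ cos φ₂ sin²(Δλ/2) = 0.006738
c = 2·arcsin(√a) = 0.164358 rad = 9.4170°

9.417°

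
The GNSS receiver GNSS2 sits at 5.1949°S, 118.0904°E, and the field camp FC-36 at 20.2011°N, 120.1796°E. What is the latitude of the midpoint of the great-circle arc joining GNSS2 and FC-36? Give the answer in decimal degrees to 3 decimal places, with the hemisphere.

7.504°N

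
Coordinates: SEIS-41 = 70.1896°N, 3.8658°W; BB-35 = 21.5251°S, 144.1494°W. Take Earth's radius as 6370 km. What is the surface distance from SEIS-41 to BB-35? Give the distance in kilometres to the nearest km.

Δφ = -91.7147°,  Δλ = -140.2836°
a = sin²(Δφ/2) + cos φ₁ cos φ₂ sin²(Δλ/2) = 0.793854
c = 2·arcsin(√a) = 2.199019 rad = 125.9945°
d = R·c = 6370 × 2.199019 = 14007.7 km

14008 km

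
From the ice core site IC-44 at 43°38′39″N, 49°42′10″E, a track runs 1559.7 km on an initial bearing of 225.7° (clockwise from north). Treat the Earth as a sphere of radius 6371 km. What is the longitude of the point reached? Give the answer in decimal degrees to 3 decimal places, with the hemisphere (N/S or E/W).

IC-44: φ = +43.64417°, λ = +49.70278°
δ = d/R = 1559.7/6371 = 0.244812 rad
φ₂ = arcsin(sin φ₁ cos δ + cos φ₁ sin δ cos θ)
   = arcsin(0.69018·0.97018 + 0.72364·0.24237·-0.69842) = 33.16843°
λ₂ = λ₁ + atan2(sin θ sin δ cos φ₁, cos δ − sin φ₁ sin φ₂) = 37.74268°

37.743°E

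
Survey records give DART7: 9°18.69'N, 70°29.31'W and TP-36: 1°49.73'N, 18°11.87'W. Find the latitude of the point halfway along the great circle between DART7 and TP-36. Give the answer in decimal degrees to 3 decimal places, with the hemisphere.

6.200°N

DART7: φ = +9.31150°, λ = -70.48850°
TP-36: φ = +1.82883°, λ = -18.19783°
Bx = cos φ₂ cos Δλ = 0.611344,  By = cos φ₂ sin Δλ = 0.790721
φₘ = atan2(sin φ₁ + sin φ₂, √((cos φ₁ + Bx)² + By²)) = 6.20035°
λₘ = λ₁ + atan2(By, cos φ₁ + Bx) = -44.16380°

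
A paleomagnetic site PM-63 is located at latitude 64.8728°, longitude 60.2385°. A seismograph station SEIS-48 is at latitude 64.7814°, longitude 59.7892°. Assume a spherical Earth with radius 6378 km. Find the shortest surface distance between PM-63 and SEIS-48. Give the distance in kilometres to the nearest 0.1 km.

23.6 km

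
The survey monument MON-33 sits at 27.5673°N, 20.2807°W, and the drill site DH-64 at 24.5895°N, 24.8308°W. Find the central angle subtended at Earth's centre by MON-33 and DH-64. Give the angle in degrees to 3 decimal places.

Δφ = -2.9778°,  Δλ = -4.5501°
a = sin²(Δφ/2) + cos φ₁ cos φ₂ sin²(Δλ/2) = 0.001945
c = 2·arcsin(√a) = 0.088241 rad = 5.0559°

5.056°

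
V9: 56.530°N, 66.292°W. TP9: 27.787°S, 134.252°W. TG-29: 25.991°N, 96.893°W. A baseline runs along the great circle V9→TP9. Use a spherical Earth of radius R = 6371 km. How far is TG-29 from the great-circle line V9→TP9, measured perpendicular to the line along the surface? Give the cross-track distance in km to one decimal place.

565.1 km

δ₁₃ = central angle V9→TG-29 = 0.656316 rad  (haversine)
θ₁₃ = bearing V9→TG-29 = 228.579°,  θ₁₂ = bearing V9→TP9 = 236.927°
dₓₜ = R·arcsin(sin δ₁₃ · sin(θ₁₃ − θ₁₂)) = 6371·arcsin(0.61020·sin(-8.348°)) = -565.130 km
|dₓₜ| = 565.130 km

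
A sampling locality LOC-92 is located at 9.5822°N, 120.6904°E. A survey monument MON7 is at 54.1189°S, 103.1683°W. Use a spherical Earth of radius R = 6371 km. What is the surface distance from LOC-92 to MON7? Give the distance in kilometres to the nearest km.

Δφ = -63.7011°,  Δλ = 136.1413°
a = sin²(Δφ/2) + cos φ₁ cos φ₂ sin²(Δλ/2) = 0.775794
c = 2·arcsin(√a) = 2.155064 rad = 123.4761°
d = R·c = 6371 × 2.155064 = 13729.9 km

13730 km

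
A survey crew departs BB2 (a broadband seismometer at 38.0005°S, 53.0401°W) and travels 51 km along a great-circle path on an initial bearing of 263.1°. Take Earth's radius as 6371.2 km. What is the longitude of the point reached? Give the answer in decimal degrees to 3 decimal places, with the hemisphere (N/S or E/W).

δ = d/R = 51/6371.2 = 0.008005 rad
φ₂ = arcsin(sin φ₁ cos δ + cos φ₁ sin δ cos θ)
   = arcsin(-0.61567·0.99997 + 0.78801·0.00800·-0.12014) = -38.05418°
λ₂ = λ₁ + atan2(sin θ sin δ cos φ₁, cos δ − sin φ₁ sin φ₂) = -53.61834°

53.618°W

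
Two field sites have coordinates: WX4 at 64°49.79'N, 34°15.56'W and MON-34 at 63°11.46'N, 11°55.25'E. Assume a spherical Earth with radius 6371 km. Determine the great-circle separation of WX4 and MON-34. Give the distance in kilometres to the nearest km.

2207 km

WX4: φ = +64.82983°, λ = -34.25933°
MON-34: φ = +63.19100°, λ = +11.92083°
Δφ = -1.6388°,  Δλ = 46.1802°
a = sin²(Δφ/2) + cos φ₁ cos φ₂ sin²(Δλ/2) = 0.029707
c = 2·arcsin(√a) = 0.346446 rad = 19.8499°
d = R·c = 6371 × 0.346446 = 2207.2 km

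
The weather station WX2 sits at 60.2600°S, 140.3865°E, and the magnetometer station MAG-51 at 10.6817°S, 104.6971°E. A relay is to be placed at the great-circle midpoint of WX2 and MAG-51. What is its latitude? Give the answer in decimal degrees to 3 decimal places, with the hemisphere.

36.663°S

Bx = cos φ₂ cos Δλ = 0.798118,  By = cos φ₂ sin Δλ = -0.573282
φₘ = atan2(sin φ₁ + sin φ₂, √((cos φ₁ + Bx)² + By²)) = -36.66297°
λₘ = λ₁ + atan2(By, cos φ₁ + Bx) = 116.49467°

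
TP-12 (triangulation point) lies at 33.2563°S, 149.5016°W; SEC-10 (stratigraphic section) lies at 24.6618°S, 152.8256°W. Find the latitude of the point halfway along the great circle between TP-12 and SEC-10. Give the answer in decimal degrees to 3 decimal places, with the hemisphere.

28.969°S

Bx = cos φ₂ cos Δλ = 0.907258,  By = cos φ₂ sin Δλ = -0.052693
φₘ = atan2(sin φ₁ + sin φ₂, √((cos φ₁ + Bx)² + By²)) = -28.96925°
λₘ = λ₁ + atan2(By, cos φ₁ + Bx) = -151.23273°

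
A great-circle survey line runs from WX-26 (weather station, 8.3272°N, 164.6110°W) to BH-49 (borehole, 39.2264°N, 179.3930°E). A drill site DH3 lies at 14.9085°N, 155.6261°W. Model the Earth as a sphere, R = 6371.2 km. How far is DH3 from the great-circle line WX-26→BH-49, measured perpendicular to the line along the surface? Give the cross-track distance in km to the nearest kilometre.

1178 km

δ₁₃ = central angle WX-26→DH3 = 0.191721 rad  (haversine)
θ₁₃ = bearing WX-26→DH3 = 52.374°,  θ₁₂ = bearing WX-26→BH-49 = 337.598°
dₓₜ = R·arcsin(sin δ₁₃ · sin(θ₁₃ − θ₁₂)) = 6371.2·arcsin(0.19055·sin(-285.224°)) = 1178.120 km
|dₓₜ| = 1178.120 km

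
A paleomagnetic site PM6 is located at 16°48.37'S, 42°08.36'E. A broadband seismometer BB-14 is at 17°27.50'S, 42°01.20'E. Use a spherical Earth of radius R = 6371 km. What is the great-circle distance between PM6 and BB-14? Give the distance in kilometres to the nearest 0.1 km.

73.6 km

PM6: φ = -16.80617°, λ = +42.13933°
BB-14: φ = -17.45833°, λ = +42.02000°
Δφ = -0.6522°,  Δλ = -0.1193°
a = sin²(Δφ/2) + cos φ₁ cos φ₂ sin²(Δλ/2) = 0.000033
c = 2·arcsin(√a) = 0.011555 rad = 0.6621°
d = R·c = 6371 × 0.011555 = 73.6 km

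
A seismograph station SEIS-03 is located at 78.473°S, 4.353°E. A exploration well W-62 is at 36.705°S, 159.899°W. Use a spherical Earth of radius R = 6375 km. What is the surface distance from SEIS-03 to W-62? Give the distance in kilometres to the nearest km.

7170 km

Δφ = 41.7680°,  Δλ = -164.2520°
a = sin²(Δφ/2) + cos φ₁ cos φ₂ sin²(Δλ/2) = 0.284277
c = 2·arcsin(√a) = 1.124702 rad = 64.4407°
d = R·c = 6375 × 1.124702 = 7170.0 km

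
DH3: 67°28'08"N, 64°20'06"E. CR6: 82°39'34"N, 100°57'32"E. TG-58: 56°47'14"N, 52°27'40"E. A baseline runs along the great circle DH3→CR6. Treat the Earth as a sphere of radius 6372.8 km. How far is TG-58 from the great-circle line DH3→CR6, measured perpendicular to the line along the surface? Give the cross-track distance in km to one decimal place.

407.1 km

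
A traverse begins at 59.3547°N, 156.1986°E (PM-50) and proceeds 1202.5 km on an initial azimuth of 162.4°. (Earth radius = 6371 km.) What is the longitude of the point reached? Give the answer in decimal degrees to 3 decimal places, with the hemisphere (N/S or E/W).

161.152°E

δ = d/R = 1202.5/6371 = 0.188746 rad
φ₂ = arcsin(sin φ₁ cos δ + cos φ₁ sin δ cos θ)
   = arcsin(0.86034·0.98224 + 0.50972·0.18763·-0.95319) = 48.92926°
λ₂ = λ₁ + atan2(sin θ sin δ cos φ₁, cos δ − sin φ₁ sin φ₂) = 161.15241°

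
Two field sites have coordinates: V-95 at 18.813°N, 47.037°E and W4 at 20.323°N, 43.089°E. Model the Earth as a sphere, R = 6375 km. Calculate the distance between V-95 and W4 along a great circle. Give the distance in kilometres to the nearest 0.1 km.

446.7 km

Δφ = 1.5100°,  Δλ = -3.9480°
a = sin²(Δφ/2) + cos φ₁ cos φ₂ sin²(Δλ/2) = 0.001227
c = 2·arcsin(√a) = 0.070067 rad = 4.0146°
d = R·c = 6375 × 0.070067 = 446.7 km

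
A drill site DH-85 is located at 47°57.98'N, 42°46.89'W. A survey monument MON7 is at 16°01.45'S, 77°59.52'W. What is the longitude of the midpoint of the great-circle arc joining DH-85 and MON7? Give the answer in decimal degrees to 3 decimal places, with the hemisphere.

63.634°W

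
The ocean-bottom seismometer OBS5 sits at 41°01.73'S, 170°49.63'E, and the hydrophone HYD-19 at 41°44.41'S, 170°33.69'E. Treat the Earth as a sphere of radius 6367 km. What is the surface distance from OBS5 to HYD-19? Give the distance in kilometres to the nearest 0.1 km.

82.1 km

OBS5: φ = -41.02883°, λ = +170.82717°
HYD-19: φ = -41.74017°, λ = +170.56150°
Δφ = -0.7113°,  Δλ = -0.2657°
a = sin²(Δφ/2) + cos φ₁ cos φ₂ sin²(Δλ/2) = 0.000042
c = 2·arcsin(√a) = 0.012893 rad = 0.7387°
d = R·c = 6367 × 0.012893 = 82.1 km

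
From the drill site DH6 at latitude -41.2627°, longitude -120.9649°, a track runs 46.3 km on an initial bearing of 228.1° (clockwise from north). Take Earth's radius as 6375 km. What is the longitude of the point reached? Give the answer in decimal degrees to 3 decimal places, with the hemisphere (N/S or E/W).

121.379°W

δ = d/R = 46.3/6375 = 0.007263 rad
φ₂ = arcsin(sin φ₁ cos δ + cos φ₁ sin δ cos θ)
   = arcsin(-0.65951·0.99997 + 0.75169·0.00726·-0.66783) = -41.53986°
λ₂ = λ₁ + atan2(sin θ sin δ cos φ₁, cos δ − sin φ₁ sin φ₂) = -121.37870°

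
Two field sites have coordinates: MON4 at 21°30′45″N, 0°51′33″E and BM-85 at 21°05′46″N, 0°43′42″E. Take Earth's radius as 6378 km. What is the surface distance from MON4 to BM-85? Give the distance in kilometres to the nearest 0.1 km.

48.3 km

MON4: φ = +21.51250°, λ = +0.85917°
BM-85: φ = +21.09611°, λ = +0.72833°
Δφ = -0.4164°,  Δλ = -0.1308°
a = sin²(Δφ/2) + cos φ₁ cos φ₂ sin²(Δλ/2) = 0.000014
c = 2·arcsin(√a) = 0.007572 rad = 0.4339°
d = R·c = 6378 × 0.007572 = 48.3 km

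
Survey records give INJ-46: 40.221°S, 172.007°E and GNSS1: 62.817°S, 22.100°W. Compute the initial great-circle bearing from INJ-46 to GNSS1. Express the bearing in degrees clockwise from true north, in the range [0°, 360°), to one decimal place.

Δλ = 165.8930°
y = sin Δλ · cos φ₂ = 0.111346
x = cos φ₁ sin φ₂ − sin φ₁ cos φ₂ cos Δλ = -0.965324
θ = atan2(y, x) = 173.4203° → 173.4203° (mod 360°)

173.4°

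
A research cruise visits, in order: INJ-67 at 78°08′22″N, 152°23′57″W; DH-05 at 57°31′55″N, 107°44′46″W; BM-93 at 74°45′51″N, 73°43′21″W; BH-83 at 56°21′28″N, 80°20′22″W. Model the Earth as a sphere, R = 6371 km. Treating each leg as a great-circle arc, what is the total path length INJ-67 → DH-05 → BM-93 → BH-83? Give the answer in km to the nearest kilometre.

7259 km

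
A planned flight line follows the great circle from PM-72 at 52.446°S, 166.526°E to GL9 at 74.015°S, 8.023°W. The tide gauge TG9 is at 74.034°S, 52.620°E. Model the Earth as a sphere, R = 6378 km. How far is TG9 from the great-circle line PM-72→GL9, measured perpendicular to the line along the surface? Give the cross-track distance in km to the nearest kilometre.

δ₁₃ = central angle PM-72→TG9 = 0.803409 rad  (haversine)
θ₁₃ = bearing PM-72→TG9 = 200.450°,  θ₁₂ = bearing PM-72→GL9 = 181.865°
dₓₜ = R·arcsin(sin δ₁₃ · sin(θ₁₃ − θ₁₂)) = 6378·arcsin(0.71973·sin(18.585°)) = 1476.166 km
|dₓₜ| = 1476.166 km

1476 km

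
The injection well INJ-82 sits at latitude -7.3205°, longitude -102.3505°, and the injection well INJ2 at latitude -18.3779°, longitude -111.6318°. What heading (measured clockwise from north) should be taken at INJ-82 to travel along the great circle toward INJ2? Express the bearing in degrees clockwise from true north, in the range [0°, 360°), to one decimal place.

218.4°

Δλ = -9.2813°
y = sin Δλ · cos φ₂ = -0.153056
x = cos φ₁ sin φ₂ − sin φ₁ cos φ₂ cos Δλ = -0.193375
θ = atan2(y, x) = -141.6385° → 218.3615° (mod 360°)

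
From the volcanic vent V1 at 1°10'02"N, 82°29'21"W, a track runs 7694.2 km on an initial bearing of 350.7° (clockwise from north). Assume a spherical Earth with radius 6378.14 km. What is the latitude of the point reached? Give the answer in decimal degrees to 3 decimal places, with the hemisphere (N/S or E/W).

V1: φ = +1.16722°, λ = -82.48917°
δ = d/R = 7694.2/6378.14 = 1.206339 rad
φ₂ = arcsin(sin φ₁ cos δ + cos φ₁ sin δ cos θ)
   = arcsin(0.02037·0.35644 + 0.99979·0.93432·0.98686) = 68.29589°
λ₂ = λ₁ + atan2(sin θ sin δ cos φ₁, cos δ − sin φ₁ sin φ₂) = -106.58631°

68.296°N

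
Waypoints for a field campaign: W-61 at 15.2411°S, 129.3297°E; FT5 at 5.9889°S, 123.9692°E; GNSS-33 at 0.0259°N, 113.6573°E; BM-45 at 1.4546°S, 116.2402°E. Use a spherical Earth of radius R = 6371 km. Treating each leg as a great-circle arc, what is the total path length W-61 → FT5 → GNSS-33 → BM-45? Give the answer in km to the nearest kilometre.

2840 km

W-61→FT5: c = 0.185774 rad, d = 1183.56 km
FT5→GNSS-33: c = 0.208073 rad, d = 1325.63 km
GNSS-33→BM-45: c = 0.051956 rad, d = 331.01 km
Total = 1183.56 + 1325.63 + 331.01 = 2840.21 km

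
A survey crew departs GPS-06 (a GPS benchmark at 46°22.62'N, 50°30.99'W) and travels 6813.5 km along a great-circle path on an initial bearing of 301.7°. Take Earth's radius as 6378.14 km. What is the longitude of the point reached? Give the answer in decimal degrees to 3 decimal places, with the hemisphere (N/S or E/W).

GPS-06: φ = +46.37700°, λ = -50.51650°
δ = d/R = 6813.5/6378.14 = 1.068258 rad
φ₂ = arcsin(sin φ₁ cos δ + cos φ₁ sin δ cos θ)
   = arcsin(0.72389·0.48165 + 0.68991·0.87636·0.52547) = 41.78762°
λ₂ = λ₁ + atan2(sin θ sin δ cos φ₁, cos δ − sin φ₁ sin φ₂) = -140.59797°

140.598°W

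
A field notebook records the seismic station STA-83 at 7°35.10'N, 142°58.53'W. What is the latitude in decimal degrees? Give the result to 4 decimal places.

7.5850°N

7° + 35.10′/60 = 7 + 0.58500 = 7.5850°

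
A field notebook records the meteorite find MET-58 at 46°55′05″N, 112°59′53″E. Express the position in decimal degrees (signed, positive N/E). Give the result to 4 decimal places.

lat: 46.9181° N → +46.9181°
lon: 112.9981° E → +112.9981°

+46.9181°, +112.9981°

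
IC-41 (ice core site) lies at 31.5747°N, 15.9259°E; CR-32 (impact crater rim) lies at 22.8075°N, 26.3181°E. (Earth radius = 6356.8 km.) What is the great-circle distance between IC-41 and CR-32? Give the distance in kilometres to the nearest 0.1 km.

1412.0 km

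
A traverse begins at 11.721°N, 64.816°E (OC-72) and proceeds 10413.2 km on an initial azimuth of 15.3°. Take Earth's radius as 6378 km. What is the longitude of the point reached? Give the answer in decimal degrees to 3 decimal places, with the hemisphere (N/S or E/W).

160.983°W

δ = d/R = 10413.2/6378 = 1.632675 rad
φ₂ = arcsin(sin φ₁ cos δ + cos φ₁ sin δ cos θ)
   = arcsin(0.20315·-0.06184 + 0.97915·0.99809·0.96456) = 68.44651°
λ₂ = λ₁ + atan2(sin θ sin δ cos φ₁, cos δ − sin φ₁ sin φ₂) = -160.98327°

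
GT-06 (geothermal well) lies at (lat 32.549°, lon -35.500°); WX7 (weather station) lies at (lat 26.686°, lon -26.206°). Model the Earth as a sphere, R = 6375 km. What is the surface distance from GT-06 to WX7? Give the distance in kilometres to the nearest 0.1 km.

1109.9 km

Δφ = -5.8630°,  Δλ = 9.2940°
a = sin²(Δφ/2) + cos φ₁ cos φ₂ sin²(Δλ/2) = 0.007559
c = 2·arcsin(√a) = 0.174104 rad = 9.9754°
d = R·c = 6375 × 0.174104 = 1109.9 km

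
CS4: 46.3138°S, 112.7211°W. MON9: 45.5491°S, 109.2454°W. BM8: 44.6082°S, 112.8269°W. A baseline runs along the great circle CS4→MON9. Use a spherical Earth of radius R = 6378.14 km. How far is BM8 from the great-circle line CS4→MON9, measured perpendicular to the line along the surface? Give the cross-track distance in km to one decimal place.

184.6 km

δ₁₃ = central angle CS4→BM8 = 0.029796 rad  (haversine)
θ₁₃ = bearing CS4→BM8 = 357.471°,  θ₁₂ = bearing CS4→MON9 = 73.700°
dₓₜ = R·arcsin(sin δ₁₃ · sin(θ₁₃ − θ₁₂)) = 6378.14·arcsin(0.02979·sin(283.771°)) = -184.582 km
|dₓₜ| = 184.582 km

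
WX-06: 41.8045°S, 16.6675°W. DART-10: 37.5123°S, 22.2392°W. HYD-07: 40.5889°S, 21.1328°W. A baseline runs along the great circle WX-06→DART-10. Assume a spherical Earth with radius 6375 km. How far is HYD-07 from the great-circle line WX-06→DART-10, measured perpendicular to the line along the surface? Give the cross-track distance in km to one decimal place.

166.6 km

δ₁₃ = central angle WX-06→HYD-07 = 0.062352 rad  (haversine)
θ₁₃ = bearing WX-06→HYD-07 = 288.409°,  θ₁₂ = bearing WX-06→DART-10 = 313.209°
dₓₜ = R·arcsin(sin δ₁₃ · sin(θ₁₃ − θ₁₂)) = 6375·arcsin(0.06231·sin(-24.800°)) = -166.641 km
|dₓₜ| = 166.641 km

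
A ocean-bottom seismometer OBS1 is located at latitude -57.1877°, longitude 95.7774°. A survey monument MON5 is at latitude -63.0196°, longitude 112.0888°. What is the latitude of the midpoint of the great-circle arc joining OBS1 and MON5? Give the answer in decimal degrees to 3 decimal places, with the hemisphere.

Bx = cos φ₂ cos Δλ = 0.435425,  By = cos φ₂ sin Δλ = 0.127421
φₘ = atan2(sin φ₁ + sin φ₂, √((cos φ₁ + Bx)² + By²)) = -60.35269°
λₘ = λ₁ + atan2(By, cos φ₁ + Bx) = 103.20566°

60.353°S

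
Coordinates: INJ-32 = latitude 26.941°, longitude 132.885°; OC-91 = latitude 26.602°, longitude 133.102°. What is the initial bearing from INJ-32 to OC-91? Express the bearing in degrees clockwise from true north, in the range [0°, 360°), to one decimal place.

Δλ = 0.2170°
y = sin Δλ · cos φ₂ = 0.003386
x = cos φ₁ sin φ₂ − sin φ₁ cos φ₂ cos Δλ = -0.005914
θ = atan2(y, x) = 150.2029° → 150.2029° (mod 360°)

150.2°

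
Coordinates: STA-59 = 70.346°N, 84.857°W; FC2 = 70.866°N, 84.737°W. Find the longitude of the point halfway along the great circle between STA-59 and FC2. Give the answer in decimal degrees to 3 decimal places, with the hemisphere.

84.798°W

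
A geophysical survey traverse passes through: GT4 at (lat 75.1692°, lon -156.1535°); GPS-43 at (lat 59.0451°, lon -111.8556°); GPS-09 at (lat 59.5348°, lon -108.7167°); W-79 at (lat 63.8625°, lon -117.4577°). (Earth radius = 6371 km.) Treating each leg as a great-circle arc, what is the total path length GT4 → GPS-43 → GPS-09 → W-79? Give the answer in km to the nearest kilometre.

3364 km

GT4→GPS-43: c = 0.394382 rad, d = 2512.61 km
GPS-43→GPS-09: c = 0.029251 rad, d = 186.36 km
GPS-09→W-79: c = 0.104406 rad, d = 665.17 km
Total = 2512.61 + 186.36 + 665.17 = 3364.14 km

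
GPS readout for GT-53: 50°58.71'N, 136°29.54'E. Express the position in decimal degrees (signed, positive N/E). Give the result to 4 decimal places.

lat: 50.9785° N → +50.9785°
lon: 136.4923° E → +136.4923°

+50.9785°, +136.4923°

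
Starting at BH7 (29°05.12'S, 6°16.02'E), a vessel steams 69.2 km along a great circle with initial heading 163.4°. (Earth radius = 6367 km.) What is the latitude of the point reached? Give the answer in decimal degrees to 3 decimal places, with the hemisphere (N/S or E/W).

BH7: φ = -29.08533°, λ = +6.26700°
δ = d/R = 69.2/6367 = 0.010869 rad
φ₂ = arcsin(sin φ₁ cos δ + cos φ₁ sin δ cos θ)
   = arcsin(-0.48611·0.99994 + 0.87390·0.01087·-0.95832) = -29.68195°
λ₂ = λ₁ + atan2(sin θ sin δ cos φ₁, cos δ − sin φ₁ sin φ₂) = 6.47177°

29.682°S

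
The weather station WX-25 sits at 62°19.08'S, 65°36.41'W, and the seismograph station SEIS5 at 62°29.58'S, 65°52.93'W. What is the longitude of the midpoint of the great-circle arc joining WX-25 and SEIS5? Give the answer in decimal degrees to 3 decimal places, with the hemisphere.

WX-25: φ = -62.31800°, λ = -65.60683°
SEIS5: φ = -62.49300°, λ = -65.88217°
Bx = cos φ₂ cos Δλ = 0.461852,  By = cos φ₂ sin Δλ = -0.002219
φₘ = atan2(sin φ₁ + sin φ₂, √((cos φ₁ + Bx)² + By²)) = -62.40557°
λₘ = λ₁ + atan2(By, cos φ₁ + Bx) = -65.74410°

65.744°W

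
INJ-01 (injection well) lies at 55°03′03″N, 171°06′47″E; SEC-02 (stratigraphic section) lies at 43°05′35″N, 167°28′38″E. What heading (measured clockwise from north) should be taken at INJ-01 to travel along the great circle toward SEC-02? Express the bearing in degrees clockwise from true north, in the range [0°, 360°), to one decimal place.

192.7°

INJ-01: φ = +55.05083°, λ = +171.11306°
SEC-02: φ = +43.09306°, λ = +167.47722°
Δλ = -3.6358°
y = sin Δλ · cos φ₂ = -0.046308
x = cos φ₁ sin φ₂ − sin φ₁ cos φ₂ cos Δλ = -0.205986
θ = atan2(y, x) = -167.3298° → 192.6702° (mod 360°)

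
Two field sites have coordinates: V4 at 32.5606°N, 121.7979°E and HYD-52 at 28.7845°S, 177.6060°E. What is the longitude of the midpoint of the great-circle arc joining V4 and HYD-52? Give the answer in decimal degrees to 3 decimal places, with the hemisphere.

Bx = cos φ₂ cos Δλ = 0.492528,  By = cos φ₂ sin Δλ = 0.724954
φₘ = atan2(sin φ₁ + sin φ₂, √((cos φ₁ + Bx)² + By²)) = 2.13612°
λₘ = λ₁ + atan2(By, cos φ₁ + Bx) = 150.29516°

150.295°E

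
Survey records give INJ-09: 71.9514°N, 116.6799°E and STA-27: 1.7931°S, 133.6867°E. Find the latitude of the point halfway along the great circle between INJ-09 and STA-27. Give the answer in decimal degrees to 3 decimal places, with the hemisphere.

Bx = cos φ₂ cos Δλ = 0.955802,  By = cos φ₂ sin Δλ = 0.292342
φₘ = atan2(sin φ₁ + sin φ₂, √((cos φ₁ + Bx)² + By²)) = 35.29400°
λₘ = λ₁ + atan2(By, cos φ₁ + Bx) = 129.68632°

35.294°N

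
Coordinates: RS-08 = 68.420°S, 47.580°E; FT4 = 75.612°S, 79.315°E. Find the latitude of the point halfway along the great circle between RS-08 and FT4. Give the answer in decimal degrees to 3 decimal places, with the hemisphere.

72.635°S

Bx = cos φ₂ cos Δλ = 0.211336,  By = cos φ₂ sin Δλ = 0.130702
φₘ = atan2(sin φ₁ + sin φ₂, √((cos φ₁ + Bx)² + By²)) = -72.63477°
λₘ = λ₁ + atan2(By, cos φ₁ + Bx) = 60.29771°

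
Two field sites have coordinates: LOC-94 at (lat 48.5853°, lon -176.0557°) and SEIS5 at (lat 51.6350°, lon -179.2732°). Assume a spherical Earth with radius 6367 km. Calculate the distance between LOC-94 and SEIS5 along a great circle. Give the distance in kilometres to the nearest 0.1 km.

409.1 km

Δφ = 3.0497°,  Δλ = -3.2175°
a = sin²(Δφ/2) + cos φ₁ cos φ₂ sin²(Δλ/2) = 0.001032
c = 2·arcsin(√a) = 0.064252 rad = 3.6814°
d = R·c = 6367 × 0.064252 = 409.1 km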